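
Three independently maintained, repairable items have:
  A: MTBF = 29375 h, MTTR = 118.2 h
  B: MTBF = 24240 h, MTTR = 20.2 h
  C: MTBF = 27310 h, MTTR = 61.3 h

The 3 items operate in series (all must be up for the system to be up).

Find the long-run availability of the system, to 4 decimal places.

A(A) = MTBF/(MTBF+MTTR) = 29375/(29375+118.2) = 0.995992
A(B) = MTBF/(MTBF+MTTR) = 24240/(24240+20.2) = 0.999167
A(C) = MTBF/(MTBF+MTTR) = 27310/(27310+61.3) = 0.997760
Series availability: 0.995992 × 0.999167 × 0.997760 = 0.9929

0.9929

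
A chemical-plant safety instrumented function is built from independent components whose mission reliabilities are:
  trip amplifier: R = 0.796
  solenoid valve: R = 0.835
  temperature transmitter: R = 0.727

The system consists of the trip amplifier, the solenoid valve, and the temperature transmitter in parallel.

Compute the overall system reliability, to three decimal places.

0.991

Parallel (trip amplifier, solenoid valve, and temperature transmitter): 1 − (1 − 0.79600)(1 − 0.83500)(1 − 0.72700) = 0.991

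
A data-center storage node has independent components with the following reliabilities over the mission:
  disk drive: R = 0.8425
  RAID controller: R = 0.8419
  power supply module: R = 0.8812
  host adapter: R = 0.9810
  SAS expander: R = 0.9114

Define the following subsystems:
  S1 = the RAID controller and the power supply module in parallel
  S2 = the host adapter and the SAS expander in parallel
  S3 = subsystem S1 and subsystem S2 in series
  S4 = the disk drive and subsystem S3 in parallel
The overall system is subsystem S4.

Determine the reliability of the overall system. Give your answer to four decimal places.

Parallel (RAID controller and power supply module): 1 − (1 − 0.841900)(1 − 0.881200) = 0.981218
Parallel (host adapter and SAS expander): 1 − (1 − 0.981000)(1 − 0.911400) = 0.998317
Series ([0.981218] and [0.998317]): 0.981218 × 0.998317 = 0.979567
Parallel (disk drive and [0.979567]): 1 − (1 − 0.842500)(1 − 0.979567) = 0.9968

0.9968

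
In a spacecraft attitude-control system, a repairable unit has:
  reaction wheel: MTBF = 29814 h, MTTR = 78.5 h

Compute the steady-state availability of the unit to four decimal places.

0.9974

A(reaction wheel) = MTBF/(MTBF+MTTR) = 29814/(29814+78.5) = 0.9974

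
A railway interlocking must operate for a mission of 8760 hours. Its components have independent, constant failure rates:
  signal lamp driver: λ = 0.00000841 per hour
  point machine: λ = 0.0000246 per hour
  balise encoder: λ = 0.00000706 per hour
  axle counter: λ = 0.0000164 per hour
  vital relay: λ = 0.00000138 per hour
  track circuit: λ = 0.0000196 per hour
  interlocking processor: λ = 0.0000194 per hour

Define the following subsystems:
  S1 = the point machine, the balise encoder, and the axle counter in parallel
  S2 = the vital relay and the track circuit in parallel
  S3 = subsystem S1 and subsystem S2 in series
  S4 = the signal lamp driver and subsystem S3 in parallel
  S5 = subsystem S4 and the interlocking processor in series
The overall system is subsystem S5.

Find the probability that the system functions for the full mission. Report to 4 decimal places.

R(signal lamp driver) = exp(−0.00000841 × 8760) = 0.928977
R(point machine) = exp(−0.0000246 × 8760) = 0.806141
R(balise encoder) = exp(−0.00000706 × 8760) = 0.940028
R(axle counter) = exp(−0.0000164 × 8760) = 0.866179
R(vital relay) = exp(−0.00000138 × 8760) = 0.987984
R(track circuit) = exp(−0.0000196 × 8760) = 0.842235
R(interlocking processor) = exp(−0.0000194 × 8760) = 0.843712
Parallel (point machine, balise encoder, and axle counter): 1 − (1 − 0.806141)(1 − 0.940028)(1 − 0.866179) = 0.998444
Parallel (vital relay and track circuit): 1 − (1 − 0.987984)(1 − 0.842235) = 0.998104
Series ([0.998444] and [0.998104]): 0.998444 × 0.998104 = 0.996551
Parallel (signal lamp driver and [0.996551]): 1 − (1 − 0.928977)(1 − 0.996551) = 0.999755
Series ([0.999755] and interlocking processor): 0.999755 × 0.843712 = 0.8435

0.8435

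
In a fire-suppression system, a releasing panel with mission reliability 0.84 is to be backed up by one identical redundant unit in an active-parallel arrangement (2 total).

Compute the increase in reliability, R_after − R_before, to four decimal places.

R_before = 0.84
R_after = 1 − (1 − 0.84)^2 = 0.9744
ΔR = 0.9744 − 0.84 = 0.1344

0.1344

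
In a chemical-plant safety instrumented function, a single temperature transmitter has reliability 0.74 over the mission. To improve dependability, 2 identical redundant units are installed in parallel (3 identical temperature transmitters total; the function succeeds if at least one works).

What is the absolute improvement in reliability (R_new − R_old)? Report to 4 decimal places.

0.2424

R_before = 0.74
R_after = 1 − (1 − 0.74)^3 = 0.9824
ΔR = 0.9824 − 0.74 = 0.2424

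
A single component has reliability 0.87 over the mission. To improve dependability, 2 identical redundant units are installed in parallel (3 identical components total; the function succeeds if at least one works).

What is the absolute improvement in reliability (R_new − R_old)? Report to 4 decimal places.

0.1278

R_before = 0.87
R_after = 1 − (1 − 0.87)^3 = 0.9978
ΔR = 0.9978 − 0.87 = 0.1278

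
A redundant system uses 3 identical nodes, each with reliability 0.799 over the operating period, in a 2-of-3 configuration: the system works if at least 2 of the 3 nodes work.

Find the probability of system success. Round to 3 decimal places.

R = Σ_{i=2}^{3} C(3,i) p^i (1−p)^{3−i} with p = 0.799
C(3,2)·0.799^2·0.201^1 = 0.38496
C(3,3)·0.799^3·0.201^0 = 0.51008
Sum = 0.895

0.895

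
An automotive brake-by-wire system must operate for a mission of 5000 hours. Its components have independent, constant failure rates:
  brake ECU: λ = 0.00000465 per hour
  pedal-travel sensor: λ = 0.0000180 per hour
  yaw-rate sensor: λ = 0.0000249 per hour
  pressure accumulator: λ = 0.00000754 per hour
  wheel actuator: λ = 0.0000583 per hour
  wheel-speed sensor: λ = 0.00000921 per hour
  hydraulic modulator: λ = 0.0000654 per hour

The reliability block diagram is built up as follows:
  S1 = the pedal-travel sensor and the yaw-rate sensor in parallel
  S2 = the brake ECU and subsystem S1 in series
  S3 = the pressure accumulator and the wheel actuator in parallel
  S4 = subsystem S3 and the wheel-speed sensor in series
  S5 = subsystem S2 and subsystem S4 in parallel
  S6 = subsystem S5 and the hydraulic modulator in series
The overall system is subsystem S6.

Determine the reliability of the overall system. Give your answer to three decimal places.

0.720

R(brake ECU) = exp(−0.00000465 × 5000) = 0.97702
R(pedal-travel sensor) = exp(−0.0000180 × 5000) = 0.91393
R(yaw-rate sensor) = exp(−0.0000249 × 5000) = 0.88294
R(pressure accumulator) = exp(−0.00000754 × 5000) = 0.96300
R(wheel actuator) = exp(−0.0000583 × 5000) = 0.74714
R(wheel-speed sensor) = exp(−0.00000921 × 5000) = 0.95499
R(hydraulic modulator) = exp(−0.0000654 × 5000) = 0.72108
Parallel (pedal-travel sensor and yaw-rate sensor): 1 − (1 − 0.91393)(1 − 0.88294) = 0.98992
Series (brake ECU and [0.98992]): 0.97702 × 0.98992 = 0.96717
Parallel (pressure accumulator and wheel actuator): 1 − (1 − 0.96300)(1 − 0.74714) = 0.99064
Series ([0.99064] and wheel-speed sensor): 0.99064 × 0.95499 = 0.94605
Parallel ([0.96717] and [0.94605]): 1 − (1 − 0.96717)(1 − 0.94605) = 0.99823
Series ([0.99823] and hydraulic modulator): 0.99823 × 0.72108 = 0.720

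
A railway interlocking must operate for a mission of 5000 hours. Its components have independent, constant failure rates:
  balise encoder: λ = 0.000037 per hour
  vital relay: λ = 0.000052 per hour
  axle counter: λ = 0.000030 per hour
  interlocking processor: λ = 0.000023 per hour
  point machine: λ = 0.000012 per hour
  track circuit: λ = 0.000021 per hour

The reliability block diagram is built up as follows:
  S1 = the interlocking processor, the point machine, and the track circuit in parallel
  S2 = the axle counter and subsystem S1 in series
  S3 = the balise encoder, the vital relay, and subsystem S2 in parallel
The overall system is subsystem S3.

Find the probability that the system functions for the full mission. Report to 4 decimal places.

0.9946

R(balise encoder) = exp(−0.000037 × 5000) = 0.831104
R(vital relay) = exp(−0.000052 × 5000) = 0.771052
R(axle counter) = exp(−0.000030 × 5000) = 0.860708
R(interlocking processor) = exp(−0.000023 × 5000) = 0.891366
R(point machine) = exp(−0.000012 × 5000) = 0.941765
R(track circuit) = exp(−0.000021 × 5000) = 0.900325
Parallel (interlocking processor, point machine, and track circuit): 1 − (1 − 0.891366)(1 − 0.941765)(1 − 0.900325) = 0.999369
Series (axle counter and [0.999369]): 0.860708 × 0.999369 = 0.860165
Parallel (balise encoder, vital relay, and [0.860165]): 1 − (1 − 0.831104)(1 − 0.771052)(1 − 0.860165) = 0.9946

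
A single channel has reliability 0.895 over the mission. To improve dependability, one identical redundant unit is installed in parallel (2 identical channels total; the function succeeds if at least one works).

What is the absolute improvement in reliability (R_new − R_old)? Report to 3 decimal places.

R_before = 0.895
R_after = 1 − (1 − 0.895)^2 = 0.989
ΔR = 0.989 − 0.895 = 0.094

0.094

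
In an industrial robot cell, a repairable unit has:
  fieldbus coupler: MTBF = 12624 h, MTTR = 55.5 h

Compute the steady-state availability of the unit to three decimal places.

A(fieldbus coupler) = MTBF/(MTBF+MTTR) = 12624/(12624+55.5) = 0.996

0.996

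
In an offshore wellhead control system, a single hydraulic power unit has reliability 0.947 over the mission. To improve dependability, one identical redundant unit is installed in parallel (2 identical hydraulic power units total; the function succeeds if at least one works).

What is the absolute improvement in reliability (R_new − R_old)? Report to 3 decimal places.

R_before = 0.947
R_after = 1 − (1 − 0.947)^2 = 0.997
ΔR = 0.997 − 0.947 = 0.050

0.050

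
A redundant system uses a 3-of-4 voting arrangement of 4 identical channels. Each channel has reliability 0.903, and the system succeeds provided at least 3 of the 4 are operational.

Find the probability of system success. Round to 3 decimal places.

0.951

R = Σ_{i=3}^{4} C(4,i) p^i (1−p)^{4−i} with p = 0.903
C(4,3)·0.903^3·0.097^1 = 0.28569
C(4,4)·0.903^4·0.097^0 = 0.66489
Sum = 0.951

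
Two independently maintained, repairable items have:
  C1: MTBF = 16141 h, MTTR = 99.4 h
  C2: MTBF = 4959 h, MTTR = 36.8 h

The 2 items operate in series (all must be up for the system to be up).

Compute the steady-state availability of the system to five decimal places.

0.98656

A(C1) = MTBF/(MTBF+MTTR) = 16141/(16141+99.4) = 0.993879
A(C2) = MTBF/(MTBF+MTTR) = 4959/(4959+36.8) = 0.992634
Series availability: 0.993879 × 0.992634 = 0.98656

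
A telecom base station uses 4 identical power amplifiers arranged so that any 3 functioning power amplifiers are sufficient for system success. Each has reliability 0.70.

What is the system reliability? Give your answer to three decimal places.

R = Σ_{i=3}^{4} C(4,i) p^i (1−p)^{4−i} with p = 0.70
C(4,3)·0.70^3·0.30^1 = 0.41160
C(4,4)·0.70^4·0.30^0 = 0.24010
Sum = 0.652

0.652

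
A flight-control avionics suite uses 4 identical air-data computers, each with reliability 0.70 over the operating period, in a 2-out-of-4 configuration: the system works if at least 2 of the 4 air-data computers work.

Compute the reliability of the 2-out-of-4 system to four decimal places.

0.9163

R = Σ_{i=2}^{4} C(4,i) p^i (1−p)^{4−i} with p = 0.70
C(4,2)·0.70^2·0.30^2 = 0.264600
C(4,3)·0.70^3·0.30^1 = 0.411600
C(4,4)·0.70^4·0.30^0 = 0.240100
Sum = 0.9163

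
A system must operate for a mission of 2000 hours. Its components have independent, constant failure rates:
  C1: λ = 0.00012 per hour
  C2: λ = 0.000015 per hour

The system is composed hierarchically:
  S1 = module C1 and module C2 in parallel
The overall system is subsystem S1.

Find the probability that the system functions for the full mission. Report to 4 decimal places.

0.9937

R(C1) = exp(−0.00012 × 2000) = 0.786628
R(C2) = exp(−0.000015 × 2000) = 0.970446
Parallel (C1 and C2): 1 − (1 − 0.786628)(1 − 0.970446) = 0.9937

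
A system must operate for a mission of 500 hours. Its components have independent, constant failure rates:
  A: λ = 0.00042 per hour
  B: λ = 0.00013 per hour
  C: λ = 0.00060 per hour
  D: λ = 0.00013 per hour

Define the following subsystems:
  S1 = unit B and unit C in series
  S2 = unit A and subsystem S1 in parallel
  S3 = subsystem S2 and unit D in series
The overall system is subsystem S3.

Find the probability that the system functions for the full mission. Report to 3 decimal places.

0.883

R(A) = exp(−0.00042 × 500) = 0.81058
R(B) = exp(−0.00013 × 500) = 0.93707
R(C) = exp(−0.00060 × 500) = 0.74082
R(D) = exp(−0.00013 × 500) = 0.93707
Series (B and C): 0.93707 × 0.74082 = 0.69420
Parallel (A and [0.69420]): 1 − (1 − 0.81058)(1 − 0.69420) = 0.94208
Series ([0.94208] and D): 0.94208 × 0.93707 = 0.883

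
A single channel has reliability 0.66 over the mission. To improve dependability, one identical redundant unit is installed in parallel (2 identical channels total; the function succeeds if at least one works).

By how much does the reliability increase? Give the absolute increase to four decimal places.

R_before = 0.66
R_after = 1 − (1 − 0.66)^2 = 0.8844
ΔR = 0.8844 − 0.66 = 0.2244

0.2244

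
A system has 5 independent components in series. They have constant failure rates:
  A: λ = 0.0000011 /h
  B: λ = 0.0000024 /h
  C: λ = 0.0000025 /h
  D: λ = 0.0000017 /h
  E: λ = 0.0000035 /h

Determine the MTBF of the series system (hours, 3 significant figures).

Series of exponential components: λ_sys = Σ λ_i
λ_sys = 0.0000011 + 0.0000024 + 0.0000025 + 0.0000017 + 0.0000035 = 1.1200e-05 /h
MTBF = 1 / λ_sys = 89300 h

89300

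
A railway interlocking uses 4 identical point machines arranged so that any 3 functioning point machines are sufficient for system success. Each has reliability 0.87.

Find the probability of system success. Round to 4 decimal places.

R = Σ_{i=3}^{4} C(4,i) p^i (1−p)^{4−i} with p = 0.87
C(4,3)·0.87^3·0.13^1 = 0.342422
C(4,4)·0.87^4·0.13^0 = 0.572898
Sum = 0.9153

0.9153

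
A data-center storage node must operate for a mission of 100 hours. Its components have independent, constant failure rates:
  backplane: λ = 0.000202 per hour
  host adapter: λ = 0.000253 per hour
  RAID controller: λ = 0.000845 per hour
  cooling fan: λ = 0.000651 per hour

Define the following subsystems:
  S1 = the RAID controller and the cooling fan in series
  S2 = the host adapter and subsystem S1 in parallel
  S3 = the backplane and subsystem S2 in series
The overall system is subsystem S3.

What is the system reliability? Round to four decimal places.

0.9766

R(backplane) = exp(−0.000202 × 100) = 0.980003
R(host adapter) = exp(−0.000253 × 100) = 0.975017
R(RAID controller) = exp(−0.000845 × 100) = 0.918972
R(cooling fan) = exp(−0.000651 × 100) = 0.936974
Series (RAID controller and cooling fan): 0.918972 × 0.936974 = 0.861053
Parallel (host adapter and [0.861053]): 1 − (1 − 0.975017)(1 − 0.861053) = 0.996529
Series (backplane and [0.996529]): 0.980003 × 0.996529 = 0.9766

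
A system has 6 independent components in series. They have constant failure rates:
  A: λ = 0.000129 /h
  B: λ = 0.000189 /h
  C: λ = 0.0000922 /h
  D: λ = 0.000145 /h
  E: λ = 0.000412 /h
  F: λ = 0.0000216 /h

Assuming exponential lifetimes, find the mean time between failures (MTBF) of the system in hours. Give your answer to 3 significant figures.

Series of exponential components: λ_sys = Σ λ_i
λ_sys = 0.000129 + 0.000189 + 0.0000922 + 0.000145 + 0.000412 + 0.0000216 = 9.8880e-04 /h
MTBF = 1 / λ_sys = 1010 h

1010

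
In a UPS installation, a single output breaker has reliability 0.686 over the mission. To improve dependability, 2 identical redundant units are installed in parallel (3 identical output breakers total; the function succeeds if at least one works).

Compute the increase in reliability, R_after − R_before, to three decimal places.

R_before = 0.686
R_after = 1 − (1 − 0.686)^3 = 0.969
ΔR = 0.969 − 0.686 = 0.283

0.283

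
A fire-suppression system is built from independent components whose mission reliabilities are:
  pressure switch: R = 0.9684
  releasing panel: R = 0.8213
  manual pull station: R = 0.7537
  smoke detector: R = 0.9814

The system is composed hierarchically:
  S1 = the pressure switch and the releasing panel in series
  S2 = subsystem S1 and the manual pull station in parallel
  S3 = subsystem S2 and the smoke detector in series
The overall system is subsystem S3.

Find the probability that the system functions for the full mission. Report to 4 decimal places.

Series (pressure switch and releasing panel): 0.968400 × 0.821300 = 0.795347
Parallel ([0.795347] and manual pull station): 1 − (1 − 0.795347)(1 − 0.753700) = 0.949594
Series ([0.949594] and smoke detector): 0.949594 × 0.981400 = 0.9319

0.9319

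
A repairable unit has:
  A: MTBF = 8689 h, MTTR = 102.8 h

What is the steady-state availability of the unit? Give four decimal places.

A(A) = MTBF/(MTBF+MTTR) = 8689/(8689+102.8) = 0.9883

0.9883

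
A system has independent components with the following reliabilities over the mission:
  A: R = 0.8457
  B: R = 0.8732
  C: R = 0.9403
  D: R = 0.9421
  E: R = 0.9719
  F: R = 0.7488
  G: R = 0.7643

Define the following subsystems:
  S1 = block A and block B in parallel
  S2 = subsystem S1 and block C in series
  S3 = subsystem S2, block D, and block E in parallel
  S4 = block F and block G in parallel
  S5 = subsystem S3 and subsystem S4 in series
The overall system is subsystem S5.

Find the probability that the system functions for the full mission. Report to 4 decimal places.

0.9407

Parallel (A and B): 1 − (1 − 0.845700)(1 − 0.873200) = 0.980435
Series ([0.980435] and C): 0.980435 × 0.940300 = 0.921903
Parallel ([0.921903], D, and E): 1 − (1 − 0.921903)(1 − 0.942100)(1 − 0.971900) = 0.999873
Parallel (F and G): 1 − (1 − 0.748800)(1 − 0.764300) = 0.940792
Series ([0.999873] and [0.940792]): 0.999873 × 0.940792 = 0.9407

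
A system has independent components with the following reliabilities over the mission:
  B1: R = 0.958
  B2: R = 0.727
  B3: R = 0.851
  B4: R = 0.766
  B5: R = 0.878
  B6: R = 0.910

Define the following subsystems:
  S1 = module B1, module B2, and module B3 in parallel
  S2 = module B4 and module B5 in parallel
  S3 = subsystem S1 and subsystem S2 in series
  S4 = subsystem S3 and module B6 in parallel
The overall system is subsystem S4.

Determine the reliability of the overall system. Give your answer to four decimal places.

Parallel (B1, B2, and B3): 1 − (1 − 0.958000)(1 − 0.727000)(1 − 0.851000) = 0.998292
Parallel (B4 and B5): 1 − (1 − 0.766000)(1 − 0.878000) = 0.971452
Series ([0.998292] and [0.971452]): 0.998292 × 0.971452 = 0.969793
Parallel ([0.969793] and B6): 1 − (1 − 0.969793)(1 − 0.910000) = 0.9973

0.9973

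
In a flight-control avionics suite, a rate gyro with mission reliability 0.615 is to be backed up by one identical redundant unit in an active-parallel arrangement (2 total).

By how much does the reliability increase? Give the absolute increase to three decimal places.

R_before = 0.615
R_after = 1 − (1 − 0.615)^2 = 0.852
ΔR = 0.852 − 0.615 = 0.237

0.237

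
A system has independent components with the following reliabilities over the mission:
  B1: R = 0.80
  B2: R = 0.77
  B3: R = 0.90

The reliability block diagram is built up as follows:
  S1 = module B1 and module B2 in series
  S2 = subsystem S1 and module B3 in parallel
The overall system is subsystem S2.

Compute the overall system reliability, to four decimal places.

0.9616

Series (B1 and B2): 0.800000 × 0.770000 = 0.616000
Parallel ([0.616000] and B3): 1 − (1 − 0.616000)(1 − 0.900000) = 0.9616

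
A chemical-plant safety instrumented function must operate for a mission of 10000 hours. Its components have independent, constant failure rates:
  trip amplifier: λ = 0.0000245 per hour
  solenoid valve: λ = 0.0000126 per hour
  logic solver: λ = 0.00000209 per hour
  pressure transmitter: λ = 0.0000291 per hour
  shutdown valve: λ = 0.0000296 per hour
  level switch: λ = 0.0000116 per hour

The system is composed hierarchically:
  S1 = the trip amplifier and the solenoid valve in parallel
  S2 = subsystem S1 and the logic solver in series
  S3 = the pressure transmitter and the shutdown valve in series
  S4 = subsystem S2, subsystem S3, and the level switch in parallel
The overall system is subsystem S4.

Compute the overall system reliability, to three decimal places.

R(trip amplifier) = exp(−0.0000245 × 10000) = 0.78270
R(solenoid valve) = exp(−0.0000126 × 10000) = 0.88161
R(logic solver) = exp(−0.00000209 × 10000) = 0.97932
R(pressure transmitter) = exp(−0.0000291 × 10000) = 0.74752
R(shutdown valve) = exp(−0.0000296 × 10000) = 0.74379
R(level switch) = exp(−0.0000116 × 10000) = 0.89048
Parallel (trip amplifier and solenoid valve): 1 − (1 − 0.78270)(1 − 0.88161) = 0.97427
Series ([0.97427] and logic solver): 0.97427 × 0.97932 = 0.95412
Series (pressure transmitter and shutdown valve): 0.74752 × 0.74379 = 0.55600
Parallel ([0.95412], [0.55600], and level switch): 1 − (1 − 0.95412)(1 − 0.55600)(1 − 0.89048) = 0.998

0.998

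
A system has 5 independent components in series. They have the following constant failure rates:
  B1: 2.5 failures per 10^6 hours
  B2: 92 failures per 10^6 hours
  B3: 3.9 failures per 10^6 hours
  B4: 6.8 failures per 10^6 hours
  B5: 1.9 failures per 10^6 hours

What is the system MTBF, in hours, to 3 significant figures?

9340

Series of exponential components: λ_sys = Σ λ_i
λ_sys = 0.0000025 + 0.000092 + 0.0000039 + 0.0000068 + 0.0000019 = 1.0710e-04 /h
MTBF = 1 / λ_sys = 9340 h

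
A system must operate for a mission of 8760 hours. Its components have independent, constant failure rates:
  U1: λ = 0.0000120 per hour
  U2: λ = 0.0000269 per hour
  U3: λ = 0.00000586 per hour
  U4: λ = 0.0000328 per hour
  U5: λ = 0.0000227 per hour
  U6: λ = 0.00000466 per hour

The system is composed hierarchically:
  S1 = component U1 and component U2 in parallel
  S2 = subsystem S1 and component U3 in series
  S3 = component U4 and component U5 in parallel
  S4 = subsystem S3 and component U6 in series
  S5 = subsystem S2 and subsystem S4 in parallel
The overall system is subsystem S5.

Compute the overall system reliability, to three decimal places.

0.994

R(U1) = exp(−0.0000120 × 8760) = 0.90022
R(U2) = exp(−0.0000269 × 8760) = 0.79006
R(U3) = exp(−0.00000586 × 8760) = 0.94996
R(U4) = exp(−0.0000328 × 8760) = 0.75027
R(U5) = exp(−0.0000227 × 8760) = 0.81967
R(U6) = exp(−0.00000466 × 8760) = 0.96000
Parallel (U1 and U2): 1 − (1 − 0.90022)(1 − 0.79006) = 0.97905
Series ([0.97905] and U3): 0.97905 × 0.94996 = 0.93006
Parallel (U4 and U5): 1 − (1 − 0.75027)(1 − 0.81967) = 0.95497
Series ([0.95497] and U6): 0.95497 × 0.96000 = 0.91677
Parallel ([0.93006] and [0.91677]): 1 − (1 − 0.93006)(1 − 0.91677) = 0.994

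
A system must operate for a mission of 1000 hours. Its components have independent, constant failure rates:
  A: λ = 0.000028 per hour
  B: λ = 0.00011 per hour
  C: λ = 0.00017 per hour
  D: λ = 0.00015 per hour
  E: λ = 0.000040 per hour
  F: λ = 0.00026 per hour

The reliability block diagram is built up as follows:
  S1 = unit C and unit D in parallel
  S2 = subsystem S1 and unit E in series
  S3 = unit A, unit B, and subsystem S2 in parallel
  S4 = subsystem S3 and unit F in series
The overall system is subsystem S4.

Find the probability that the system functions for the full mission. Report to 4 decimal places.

R(A) = exp(−0.000028 × 1000) = 0.972388
R(B) = exp(−0.00011 × 1000) = 0.895834
R(C) = exp(−0.00017 × 1000) = 0.843665
R(D) = exp(−0.00015 × 1000) = 0.860708
R(E) = exp(−0.000040 × 1000) = 0.960789
R(F) = exp(−0.00026 × 1000) = 0.771052
Parallel (C and D): 1 − (1 − 0.843665)(1 − 0.860708) = 0.978224
Series ([0.978224] and E): 0.978224 × 0.960789 = 0.939867
Parallel (A, B, and [0.939867]): 1 − (1 − 0.972388)(1 − 0.895834)(1 − 0.939867) = 0.999827
Series ([0.999827] and F): 0.999827 × 0.771052 = 0.7709

0.7709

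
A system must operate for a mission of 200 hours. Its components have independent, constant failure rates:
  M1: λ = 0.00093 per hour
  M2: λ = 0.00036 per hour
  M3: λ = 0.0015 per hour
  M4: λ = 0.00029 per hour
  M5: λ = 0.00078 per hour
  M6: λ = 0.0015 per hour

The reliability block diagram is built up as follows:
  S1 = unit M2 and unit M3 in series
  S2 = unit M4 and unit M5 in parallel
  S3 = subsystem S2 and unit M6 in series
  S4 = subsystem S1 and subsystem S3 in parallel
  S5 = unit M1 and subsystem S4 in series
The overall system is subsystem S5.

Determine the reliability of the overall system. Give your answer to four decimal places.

R(M1) = exp(−0.00093 × 200) = 0.830274
R(M2) = exp(−0.00036 × 200) = 0.930531
R(M3) = exp(−0.0015 × 200) = 0.740818
R(M4) = exp(−0.00029 × 200) = 0.943650
R(M5) = exp(−0.00078 × 200) = 0.855559
R(M6) = exp(−0.0015 × 200) = 0.740818
Series (M2 and M3): 0.930531 × 0.740818 = 0.689354
Parallel (M4 and M5): 1 − (1 − 0.943650)(1 − 0.855559) = 0.991861
Series ([0.991861] and M6): 0.991861 × 0.740818 = 0.734788
Parallel ([0.689354] and [0.734788]): 1 − (1 − 0.689354)(1 − 0.734788) = 0.917613
Series (M1 and [0.917613]): 0.830274 × 0.917613 = 0.7619

0.7619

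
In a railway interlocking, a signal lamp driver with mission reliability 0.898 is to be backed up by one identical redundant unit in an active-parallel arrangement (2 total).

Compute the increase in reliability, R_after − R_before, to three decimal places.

R_before = 0.898
R_after = 1 − (1 − 0.898)^2 = 0.990
ΔR = 0.990 − 0.898 = 0.092

0.092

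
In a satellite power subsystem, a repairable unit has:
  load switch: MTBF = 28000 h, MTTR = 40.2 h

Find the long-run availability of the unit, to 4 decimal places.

A(load switch) = MTBF/(MTBF+MTTR) = 28000/(28000+40.2) = 0.9986

0.9986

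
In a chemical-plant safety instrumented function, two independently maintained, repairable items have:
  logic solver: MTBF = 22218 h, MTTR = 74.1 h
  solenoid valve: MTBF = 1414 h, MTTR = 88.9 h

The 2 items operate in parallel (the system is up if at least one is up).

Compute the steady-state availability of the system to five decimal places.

A(logic solver) = MTBF/(MTBF+MTTR) = 22218/(22218+74.1) = 0.996676
A(solenoid valve) = MTBF/(MTBF+MTTR) = 1414/(1414+88.9) = 0.940848
Parallel availability: 1 − (1 − 0.996676)(1 − 0.940848) = 0.99980

0.99980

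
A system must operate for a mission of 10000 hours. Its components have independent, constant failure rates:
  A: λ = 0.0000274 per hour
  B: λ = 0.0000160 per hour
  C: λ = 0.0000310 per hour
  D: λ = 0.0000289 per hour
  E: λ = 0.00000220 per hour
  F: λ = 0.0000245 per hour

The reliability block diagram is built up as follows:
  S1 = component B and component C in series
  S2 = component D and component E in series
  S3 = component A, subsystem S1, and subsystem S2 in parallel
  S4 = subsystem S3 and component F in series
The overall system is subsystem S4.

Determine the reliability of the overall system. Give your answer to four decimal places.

0.7639

R(A) = exp(−0.0000274 × 10000) = 0.760332
R(B) = exp(−0.0000160 × 10000) = 0.852144
R(C) = exp(−0.0000310 × 10000) = 0.733447
R(D) = exp(−0.0000289 × 10000) = 0.749012
R(E) = exp(−0.00000220 × 10000) = 0.978240
R(F) = exp(−0.0000245 × 10000) = 0.782705
Series (B and C): 0.852144 × 0.733447 = 0.625002
Series (D and E): 0.749012 × 0.978240 = 0.732713
Parallel (A, [0.625002], and [0.732713]): 1 − (1 − 0.760332)(1 − 0.625002)(1 − 0.732713) = 0.975978
Series ([0.975978] and F): 0.975978 × 0.782705 = 0.7639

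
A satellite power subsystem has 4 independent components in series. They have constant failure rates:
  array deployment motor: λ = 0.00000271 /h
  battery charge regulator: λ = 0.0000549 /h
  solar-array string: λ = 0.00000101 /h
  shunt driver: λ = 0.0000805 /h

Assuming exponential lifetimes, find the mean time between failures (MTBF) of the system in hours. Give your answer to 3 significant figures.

Series of exponential components: λ_sys = Σ λ_i
λ_sys = 0.00000271 + 0.0000549 + 0.00000101 + 0.0000805 = 1.3912e-04 /h
MTBF = 1 / λ_sys = 7190 h

7190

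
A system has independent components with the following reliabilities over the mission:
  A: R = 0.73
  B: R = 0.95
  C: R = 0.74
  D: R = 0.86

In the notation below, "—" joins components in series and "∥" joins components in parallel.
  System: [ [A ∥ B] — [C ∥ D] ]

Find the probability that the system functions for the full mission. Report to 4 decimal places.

Parallel (A and B): 1 − (1 − 0.730000)(1 − 0.950000) = 0.986500
Parallel (C and D): 1 − (1 − 0.740000)(1 − 0.860000) = 0.963600
Series ([0.986500] and [0.963600]): 0.986500 × 0.963600 = 0.9506

0.9506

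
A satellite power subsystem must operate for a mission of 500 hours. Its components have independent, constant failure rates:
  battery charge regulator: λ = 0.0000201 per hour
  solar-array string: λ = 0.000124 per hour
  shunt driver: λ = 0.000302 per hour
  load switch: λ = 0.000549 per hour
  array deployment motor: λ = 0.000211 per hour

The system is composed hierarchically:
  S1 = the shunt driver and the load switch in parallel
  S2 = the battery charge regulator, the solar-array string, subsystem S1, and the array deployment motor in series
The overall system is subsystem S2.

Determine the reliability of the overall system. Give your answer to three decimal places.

0.809

R(battery charge regulator) = exp(−0.0000201 × 500) = 0.99000
R(solar-array string) = exp(−0.000124 × 500) = 0.93988
R(shunt driver) = exp(−0.000302 × 500) = 0.85985
R(load switch) = exp(−0.000549 × 500) = 0.75995
R(array deployment motor) = exp(−0.000211 × 500) = 0.89987
Parallel (shunt driver and load switch): 1 − (1 − 0.85985)(1 − 0.75995) = 0.96636
Series (battery charge regulator, solar-array string, [0.96636], and array deployment motor): 0.99000 × 0.93988 × 0.96636 × 0.89987 = 0.809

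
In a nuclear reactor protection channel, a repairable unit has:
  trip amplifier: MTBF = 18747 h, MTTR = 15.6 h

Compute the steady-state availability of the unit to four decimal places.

A(trip amplifier) = MTBF/(MTBF+MTTR) = 18747/(18747+15.6) = 0.9992

0.9992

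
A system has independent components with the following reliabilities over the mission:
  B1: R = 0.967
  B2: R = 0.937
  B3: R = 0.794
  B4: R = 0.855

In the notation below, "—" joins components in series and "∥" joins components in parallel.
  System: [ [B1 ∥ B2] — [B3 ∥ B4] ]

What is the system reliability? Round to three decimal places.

Parallel (B1 and B2): 1 − (1 − 0.96700)(1 − 0.93700) = 0.99792
Parallel (B3 and B4): 1 − (1 − 0.79400)(1 − 0.85500) = 0.97013
Series ([0.99792] and [0.97013]): 0.99792 × 0.97013 = 0.968

0.968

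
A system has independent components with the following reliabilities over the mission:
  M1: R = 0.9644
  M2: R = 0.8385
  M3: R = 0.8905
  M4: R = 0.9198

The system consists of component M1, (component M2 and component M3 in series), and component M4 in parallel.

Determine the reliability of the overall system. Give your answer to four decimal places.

Series (M2 and M3): 0.838500 × 0.890500 = 0.746684
Parallel (M1, [0.746684], and M4): 1 − (1 − 0.964400)(1 − 0.746684)(1 − 0.919800) = 0.9993

0.9993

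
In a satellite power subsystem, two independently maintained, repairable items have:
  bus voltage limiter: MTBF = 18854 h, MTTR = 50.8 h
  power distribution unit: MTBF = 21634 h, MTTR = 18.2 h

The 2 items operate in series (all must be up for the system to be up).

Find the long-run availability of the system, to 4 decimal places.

0.9965

A(bus voltage limiter) = MTBF/(MTBF+MTTR) = 18854/(18854+50.8) = 0.997313
A(power distribution unit) = MTBF/(MTBF+MTTR) = 21634/(21634+18.2) = 0.999159
Series availability: 0.997313 × 0.999159 = 0.9965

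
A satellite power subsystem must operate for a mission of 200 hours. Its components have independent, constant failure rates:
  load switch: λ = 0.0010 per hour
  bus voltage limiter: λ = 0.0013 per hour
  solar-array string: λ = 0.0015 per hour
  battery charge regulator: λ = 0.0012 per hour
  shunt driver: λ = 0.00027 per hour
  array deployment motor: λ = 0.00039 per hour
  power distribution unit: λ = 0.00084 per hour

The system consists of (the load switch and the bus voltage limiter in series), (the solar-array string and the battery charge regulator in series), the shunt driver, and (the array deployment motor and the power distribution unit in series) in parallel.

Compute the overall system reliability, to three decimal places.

0.998

R(load switch) = exp(−0.0010 × 200) = 0.81873
R(bus voltage limiter) = exp(−0.0013 × 200) = 0.77105
R(solar-array string) = exp(−0.0015 × 200) = 0.74082
R(battery charge regulator) = exp(−0.0012 × 200) = 0.78663
R(shunt driver) = exp(−0.00027 × 200) = 0.94743
R(array deployment motor) = exp(−0.00039 × 200) = 0.92496
R(power distribution unit) = exp(−0.00084 × 200) = 0.84535
Series (load switch and bus voltage limiter): 0.81873 × 0.77105 = 0.63128
Series (solar-array string and battery charge regulator): 0.74082 × 0.78663 = 0.58275
Series (array deployment motor and power distribution unit): 0.92496 × 0.84535 = 0.78191
Parallel ([0.63128], [0.58275], shunt driver, and [0.78191]): 1 − (1 − 0.63128)(1 − 0.58275)(1 − 0.94743)(1 − 0.78191) = 0.998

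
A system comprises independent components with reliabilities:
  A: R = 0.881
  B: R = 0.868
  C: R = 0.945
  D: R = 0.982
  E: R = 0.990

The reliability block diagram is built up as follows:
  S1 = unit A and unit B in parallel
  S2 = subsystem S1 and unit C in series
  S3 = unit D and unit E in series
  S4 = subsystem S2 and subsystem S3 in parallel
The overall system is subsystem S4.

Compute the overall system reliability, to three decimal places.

Parallel (A and B): 1 − (1 − 0.88100)(1 − 0.86800) = 0.98429
Series ([0.98429] and C): 0.98429 × 0.94500 = 0.93015
Series (D and E): 0.98200 × 0.99000 = 0.97218
Parallel ([0.93015] and [0.97218]): 1 − (1 − 0.93015)(1 − 0.97218) = 0.998

0.998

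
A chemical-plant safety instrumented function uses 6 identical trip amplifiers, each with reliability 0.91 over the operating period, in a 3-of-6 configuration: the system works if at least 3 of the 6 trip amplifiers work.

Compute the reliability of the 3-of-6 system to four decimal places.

0.9992

R = Σ_{i=3}^{6} C(6,i) p^i (1−p)^{6−i} with p = 0.91
C(6,3)·0.91^3·0.09^3 = 0.010987
C(6,4)·0.91^4·0.09^2 = 0.083319
C(6,5)·0.91^5·0.09^1 = 0.336977
C(6,6)·0.91^6·0.09^0 = 0.567869
Sum = 0.9992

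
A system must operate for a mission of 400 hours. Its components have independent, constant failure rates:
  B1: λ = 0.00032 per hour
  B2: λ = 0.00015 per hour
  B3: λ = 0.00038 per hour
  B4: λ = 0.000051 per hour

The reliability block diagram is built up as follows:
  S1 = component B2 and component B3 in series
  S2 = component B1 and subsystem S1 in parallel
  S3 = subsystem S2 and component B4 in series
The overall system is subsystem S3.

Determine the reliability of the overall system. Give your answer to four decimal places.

0.9573

R(B1) = exp(−0.00032 × 400) = 0.879853
R(B2) = exp(−0.00015 × 400) = 0.941765
R(B3) = exp(−0.00038 × 400) = 0.858988
R(B4) = exp(−0.000051 × 400) = 0.979807
Series (B2 and B3): 0.941765 × 0.858988 = 0.808965
Parallel (B1 and [0.808965]): 1 − (1 − 0.879853)(1 − 0.808965) = 0.977048
Series ([0.977048] and B4): 0.977048 × 0.979807 = 0.9573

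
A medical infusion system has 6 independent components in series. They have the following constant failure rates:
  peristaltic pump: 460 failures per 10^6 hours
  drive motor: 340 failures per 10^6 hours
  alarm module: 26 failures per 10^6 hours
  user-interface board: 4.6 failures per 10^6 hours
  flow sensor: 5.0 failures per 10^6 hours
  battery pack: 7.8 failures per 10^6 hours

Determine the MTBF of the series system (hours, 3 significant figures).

1190

Series of exponential components: λ_sys = Σ λ_i
λ_sys = 0.00046 + 0.00034 + 0.000026 + 0.0000046 + 0.0000050 + 0.0000078 = 8.4340e-04 /h
MTBF = 1 / λ_sys = 1190 h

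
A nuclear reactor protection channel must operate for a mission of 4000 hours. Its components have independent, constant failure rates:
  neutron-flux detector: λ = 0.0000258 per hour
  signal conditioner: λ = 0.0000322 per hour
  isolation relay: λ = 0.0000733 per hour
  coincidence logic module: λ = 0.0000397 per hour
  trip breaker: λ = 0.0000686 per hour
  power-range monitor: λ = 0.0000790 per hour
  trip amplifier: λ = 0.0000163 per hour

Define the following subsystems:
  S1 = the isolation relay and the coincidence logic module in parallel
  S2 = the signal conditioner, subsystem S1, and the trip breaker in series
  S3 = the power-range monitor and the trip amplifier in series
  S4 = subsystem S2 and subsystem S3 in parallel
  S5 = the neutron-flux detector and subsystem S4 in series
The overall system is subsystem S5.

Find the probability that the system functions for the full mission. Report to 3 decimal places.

0.800

R(neutron-flux detector) = exp(−0.0000258 × 4000) = 0.90195
R(signal conditioner) = exp(−0.0000322 × 4000) = 0.87915
R(isolation relay) = exp(−0.0000733 × 4000) = 0.74587
R(coincidence logic module) = exp(−0.0000397 × 4000) = 0.85317
R(trip breaker) = exp(−0.0000686 × 4000) = 0.76003
R(power-range monitor) = exp(−0.0000790 × 4000) = 0.72906
R(trip amplifier) = exp(−0.0000163 × 4000) = 0.93688
Parallel (isolation relay and coincidence logic module): 1 − (1 − 0.74587)(1 − 0.85317) = 0.96269
Series (signal conditioner, [0.96269], and trip breaker): 0.87915 × 0.96269 × 0.76003 = 0.64325
Series (power-range monitor and trip amplifier): 0.72906 × 0.93688 = 0.68304
Parallel ([0.64325] and [0.68304]): 1 − (1 − 0.64325)(1 − 0.68304) = 0.88692
Series (neutron-flux detector and [0.88692]): 0.90195 × 0.88692 = 0.800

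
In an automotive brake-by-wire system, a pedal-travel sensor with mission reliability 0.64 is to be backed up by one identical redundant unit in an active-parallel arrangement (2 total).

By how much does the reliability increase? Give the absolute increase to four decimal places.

R_before = 0.64
R_after = 1 − (1 − 0.64)^2 = 0.8704
ΔR = 0.8704 − 0.64 = 0.2304

0.2304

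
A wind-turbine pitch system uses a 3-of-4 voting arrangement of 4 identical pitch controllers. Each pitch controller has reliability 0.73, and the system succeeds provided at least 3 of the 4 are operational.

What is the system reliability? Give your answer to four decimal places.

R = Σ_{i=3}^{4} C(4,i) p^i (1−p)^{4−i} with p = 0.73
C(4,3)·0.73^3·0.27^1 = 0.420138
C(4,4)·0.73^4·0.27^0 = 0.283982
Sum = 0.7041

0.7041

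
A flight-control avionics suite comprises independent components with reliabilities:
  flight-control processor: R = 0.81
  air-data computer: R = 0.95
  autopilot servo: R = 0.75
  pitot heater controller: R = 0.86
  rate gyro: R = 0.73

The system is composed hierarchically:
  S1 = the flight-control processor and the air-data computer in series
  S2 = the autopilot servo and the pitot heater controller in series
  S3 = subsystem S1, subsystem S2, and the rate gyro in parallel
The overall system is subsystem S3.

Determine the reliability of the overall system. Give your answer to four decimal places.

0.9779

Series (flight-control processor and air-data computer): 0.810000 × 0.950000 = 0.769500
Series (autopilot servo and pitot heater controller): 0.750000 × 0.860000 = 0.645000
Parallel ([0.769500], [0.645000], and rate gyro): 1 − (1 − 0.769500)(1 − 0.645000)(1 − 0.730000) = 0.9779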